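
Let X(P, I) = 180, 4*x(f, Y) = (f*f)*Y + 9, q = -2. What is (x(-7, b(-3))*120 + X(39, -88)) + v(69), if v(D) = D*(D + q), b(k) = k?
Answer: 663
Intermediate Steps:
x(f, Y) = 9/4 + Y*f²/4 (x(f, Y) = ((f*f)*Y + 9)/4 = (f²*Y + 9)/4 = (Y*f² + 9)/4 = (9 + Y*f²)/4 = 9/4 + Y*f²/4)
v(D) = D*(-2 + D) (v(D) = D*(D - 2) = D*(-2 + D))
(x(-7, b(-3))*120 + X(39, -88)) + v(69) = ((9/4 + (¼)*(-3)*(-7)²)*120 + 180) + 69*(-2 + 69) = ((9/4 + (¼)*(-3)*49)*120 + 180) + 69*67 = ((9/4 - 147/4)*120 + 180) + 4623 = (-69/2*120 + 180) + 4623 = (-4140 + 180) + 4623 = -3960 + 4623 = 663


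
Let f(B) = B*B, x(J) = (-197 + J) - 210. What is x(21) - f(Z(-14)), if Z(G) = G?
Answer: -582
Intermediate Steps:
x(J) = -407 + J
f(B) = B²
x(21) - f(Z(-14)) = (-407 + 21) - 1*(-14)² = -386 - 1*196 = -386 - 196 = -582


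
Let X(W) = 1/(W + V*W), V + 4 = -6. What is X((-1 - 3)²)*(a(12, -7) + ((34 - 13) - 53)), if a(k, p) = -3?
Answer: 35/144 ≈ 0.24306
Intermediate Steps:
V = -10 (V = -4 - 6 = -10)
X(W) = -1/(9*W) (X(W) = 1/(W - 10*W) = 1/(-9*W) = -1/(9*W))
X((-1 - 3)²)*(a(12, -7) + ((34 - 13) - 53)) = (-1/(9*(-1 - 3)²))*(-3 + ((34 - 13) - 53)) = (-1/(9*((-4)²)))*(-3 + (21 - 53)) = (-⅑/16)*(-3 - 32) = -⅑*1/16*(-35) = -1/144*(-35) = 35/144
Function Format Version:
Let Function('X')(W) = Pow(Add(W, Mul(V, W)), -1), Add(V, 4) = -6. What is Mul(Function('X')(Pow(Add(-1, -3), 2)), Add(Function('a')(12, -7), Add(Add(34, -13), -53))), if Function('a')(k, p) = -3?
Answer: Rational(35, 144) ≈ 0.24306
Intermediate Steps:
V = -10 (V = Add(-4, -6) = -10)
Function('X')(W) = Mul(Rational(-1, 9), Pow(W, -1)) (Function('X')(W) = Pow(Add(W, Mul(-10, W)), -1) = Pow(Mul(-9, W), -1) = Mul(Rational(-1, 9), Pow(W, -1)))
Mul(Function('X')(Pow(Add(-1, -3), 2)), Add(Function('a')(12, -7), Add(Add(34, -13), -53))) = Mul(Mul(Rational(-1, 9), Pow(Pow(Add(-1, -3), 2), -1)), Add(-3, Add(Add(34, -13), -53))) = Mul(Mul(Rational(-1, 9), Pow(Pow(-4, 2), -1)), Add(-3, Add(21, -53))) = Mul(Mul(Rational(-1, 9), Pow(16, -1)), Add(-3, -32)) = Mul(Mul(Rational(-1, 9), Rational(1, 16)), -35) = Mul(Rational(-1, 144), -35) = Rational(35, 144)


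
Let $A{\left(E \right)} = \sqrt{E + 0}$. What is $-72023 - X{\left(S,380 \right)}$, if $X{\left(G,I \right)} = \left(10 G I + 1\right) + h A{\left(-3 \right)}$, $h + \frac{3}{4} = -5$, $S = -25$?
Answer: $22976 + \frac{23 i \sqrt{3}}{4} \approx 22976.0 + 9.9593 i$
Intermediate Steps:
$h = - \frac{23}{4}$ ($h = - \frac{3}{4} - 5 = - \frac{23}{4} \approx -5.75$)
$A{\left(E \right)} = \sqrt{E}$
$X{\left(G,I \right)} = 1 + 10 G I - \frac{23 i \sqrt{3}}{4}$ ($X{\left(G,I \right)} = \left(10 G I + 1\right) - \frac{23 \sqrt{-3}}{4} = \left(10 G I + 1\right) - \frac{23 i \sqrt{3}}{4} = \left(1 + 10 G I\right) - \frac{23 i \sqrt{3}}{4} = 1 + 10 G I - \frac{23 i \sqrt{3}}{4}$)
$-72023 - X{\left(S,380 \right)} = -72023 - \left(1 + 10 \left(-25\right) 380 - \frac{23 i \sqrt{3}}{4}\right) = -72023 - \left(1 - 95000 - \frac{23 i \sqrt{3}}{4}\right) = -72023 - \left(-94999 - \frac{23 i \sqrt{3}}{4}\right) = -72023 + \left(94999 + \frac{23 i \sqrt{3}}{4}\right) = 22976 + \frac{23 i \sqrt{3}}{4}$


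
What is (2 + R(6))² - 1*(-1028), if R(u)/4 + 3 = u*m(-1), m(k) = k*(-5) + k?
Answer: 8424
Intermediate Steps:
m(k) = -4*k (m(k) = -5*k + k = -4*k)
R(u) = -12 + 16*u (R(u) = -12 + 4*(u*(-4*(-1))) = -12 + 4*(u*4) = -12 + 4*(4*u) = -12 + 16*u)
(2 + R(6))² - 1*(-1028) = (2 + (-12 + 16*6))² - 1*(-1028) = (2 + (-12 + 96))² + 1028 = (2 + 84)² + 1028 = 86² + 1028 = 7396 + 1028 = 8424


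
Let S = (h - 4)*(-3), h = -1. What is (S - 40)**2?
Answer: 625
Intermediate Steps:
S = 15 (S = (-1 - 4)*(-3) = -5*(-3) = 15)
(S - 40)**2 = (15 - 40)**2 = (-25)**2 = 625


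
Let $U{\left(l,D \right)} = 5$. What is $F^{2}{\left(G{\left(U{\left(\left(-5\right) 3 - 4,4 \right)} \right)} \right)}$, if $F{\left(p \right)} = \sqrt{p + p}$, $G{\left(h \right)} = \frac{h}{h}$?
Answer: $2$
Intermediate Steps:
$G{\left(h \right)} = 1$
$F{\left(p \right)} = \sqrt{2} \sqrt{p}$ ($F{\left(p \right)} = \sqrt{2 p} = \sqrt{2} \sqrt{p}$)
$F^{2}{\left(G{\left(U{\left(\left(-5\right) 3 - 4,4 \right)} \right)} \right)} = \left(\sqrt{2} \sqrt{1}\right)^{2} = \left(\sqrt{2} \cdot 1\right)^{2} = \left(\sqrt{2}\right)^{2} = 2$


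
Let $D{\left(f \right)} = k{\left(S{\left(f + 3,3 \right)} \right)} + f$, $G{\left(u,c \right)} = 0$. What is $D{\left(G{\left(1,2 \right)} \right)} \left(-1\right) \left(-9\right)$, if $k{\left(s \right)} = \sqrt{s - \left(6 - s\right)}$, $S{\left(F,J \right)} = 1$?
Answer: $18 i \approx 18.0 i$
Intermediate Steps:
$k{\left(s \right)} = \sqrt{-6 + 2 s}$ ($k{\left(s \right)} = \sqrt{s + \left(-6 + s\right)} = \sqrt{-6 + 2 s}$)
$D{\left(f \right)} = f + 2 i$ ($D{\left(f \right)} = \sqrt{-6 + 2 \cdot 1} + f = \sqrt{-6 + 2} + f = \sqrt{-4} + f = 2 i + f = f + 2 i$)
$D{\left(G{\left(1,2 \right)} \right)} \left(-1\right) \left(-9\right) = \left(0 + 2 i\right) \left(-1\right) \left(-9\right) = 2 i \left(-1\right) \left(-9\right) = - 2 i \left(-9\right) = 18 i$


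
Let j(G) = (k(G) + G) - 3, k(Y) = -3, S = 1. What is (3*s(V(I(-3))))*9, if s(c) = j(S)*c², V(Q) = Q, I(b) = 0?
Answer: 0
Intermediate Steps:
j(G) = -6 + G (j(G) = (-3 + G) - 3 = -6 + G)
s(c) = -5*c² (s(c) = (-6 + 1)*c² = -5*c²)
(3*s(V(I(-3))))*9 = (3*(-5*0²))*9 = (3*(-5*0))*9 = (3*0)*9 = 0*9 = 0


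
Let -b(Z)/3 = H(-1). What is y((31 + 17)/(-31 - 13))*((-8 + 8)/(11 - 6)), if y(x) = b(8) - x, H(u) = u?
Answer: 0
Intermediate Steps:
b(Z) = 3 (b(Z) = -3*(-1) = 3)
y(x) = 3 - x
y((31 + 17)/(-31 - 13))*((-8 + 8)/(11 - 6)) = (3 - (31 + 17)/(-31 - 13))*((-8 + 8)/(11 - 6)) = (3 - 48/(-44))*(0/5) = (3 - 48*(-1)/44)*(0*(1/5)) = (3 - 1*(-12/11))*0 = (3 + 12/11)*0 = (45/11)*0 = 0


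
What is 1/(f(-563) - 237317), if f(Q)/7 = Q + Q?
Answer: -1/245199 ≈ -4.0783e-6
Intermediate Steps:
f(Q) = 14*Q (f(Q) = 7*(Q + Q) = 7*(2*Q) = 14*Q)
1/(f(-563) - 237317) = 1/(14*(-563) - 237317) = 1/(-7882 - 237317) = 1/(-245199) = -1/245199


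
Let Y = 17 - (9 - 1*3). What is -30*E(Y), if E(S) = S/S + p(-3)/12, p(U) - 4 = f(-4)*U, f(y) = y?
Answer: -70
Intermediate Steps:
p(U) = 4 - 4*U
Y = 11 (Y = 17 - (9 - 3) = 17 - 1*6 = 17 - 6 = 11)
E(S) = 7/3 (E(S) = S/S + (4 - 4*(-3))/12 = 1 + (4 + 12)*(1/12) = 1 + 16*(1/12) = 1 + 4/3 = 7/3)
-30*E(Y) = -30*7/3 = -70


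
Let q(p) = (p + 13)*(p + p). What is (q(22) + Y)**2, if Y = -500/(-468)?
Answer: 32509893025/13689 ≈ 2.3749e+6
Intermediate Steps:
q(p) = 2*p*(13 + p) (q(p) = (13 + p)*(2*p) = 2*p*(13 + p))
Y = 125/117 (Y = -500*(-1/468) = 125/117 ≈ 1.0684)
(q(22) + Y)**2 = (2*22*(13 + 22) + 125/117)**2 = (2*22*35 + 125/117)**2 = (1540 + 125/117)**2 = (180305/117)**2 = 32509893025/13689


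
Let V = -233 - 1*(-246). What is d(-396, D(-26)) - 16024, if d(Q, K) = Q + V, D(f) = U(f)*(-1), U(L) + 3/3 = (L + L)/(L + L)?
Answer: -16407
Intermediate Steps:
U(L) = 0 (U(L) = -1 + (L + L)/(L + L) = -1 + (2*L)/((2*L)) = -1 + (2*L)*(1/(2*L)) = -1 + 1 = 0)
D(f) = 0 (D(f) = 0*(-1) = 0)
V = 13 (V = -233 + 246 = 13)
d(Q, K) = 13 + Q (d(Q, K) = Q + 13 = 13 + Q)
d(-396, D(-26)) - 16024 = (13 - 396) - 16024 = -383 - 16024 = -16407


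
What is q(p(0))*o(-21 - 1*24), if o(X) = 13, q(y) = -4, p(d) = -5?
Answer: -52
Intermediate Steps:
q(p(0))*o(-21 - 1*24) = -4*13 = -52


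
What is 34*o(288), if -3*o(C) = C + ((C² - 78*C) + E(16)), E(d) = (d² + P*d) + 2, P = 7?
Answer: -2078692/3 ≈ -6.9290e+5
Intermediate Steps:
E(d) = 2 + d² + 7*d (E(d) = (d² + 7*d) + 2 = 2 + d² + 7*d)
o(C) = -370/3 - C²/3 + 77*C/3 (o(C) = -(C + ((C² - 78*C) + (2 + 16² + 7*16)))/3 = -(C + ((C² - 78*C) + (2 + 256 + 112)))/3 = -(C + ((C² - 78*C) + 370))/3 = -(C + (370 + C² - 78*C))/3 = -(370 + C² - 77*C)/3 = -370/3 - C²/3 + 77*C/3)
34*o(288) = 34*(-370/3 - ⅓*288² + (77/3)*288) = 34*(-370/3 - ⅓*82944 + 7392) = 34*(-370/3 - 27648 + 7392) = 34*(-61138/3) = -2078692/3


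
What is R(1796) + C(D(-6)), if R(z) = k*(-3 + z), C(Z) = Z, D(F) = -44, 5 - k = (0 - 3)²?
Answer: -7216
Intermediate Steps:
k = -4 (k = 5 - (0 - 3)² = 5 - 1*(-3)² = 5 - 1*9 = 5 - 9 = -4)
R(z) = 12 - 4*z (R(z) = -4*(-3 + z) = 12 - 4*z)
R(1796) + C(D(-6)) = (12 - 4*1796) - 44 = (12 - 7184) - 44 = -7172 - 44 = -7216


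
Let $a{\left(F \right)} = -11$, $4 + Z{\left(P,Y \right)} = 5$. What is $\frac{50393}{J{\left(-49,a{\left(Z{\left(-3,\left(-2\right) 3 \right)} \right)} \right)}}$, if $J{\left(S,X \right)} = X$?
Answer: $- \frac{50393}{11} \approx -4581.2$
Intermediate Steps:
$Z{\left(P,Y \right)} = 1$ ($Z{\left(P,Y \right)} = -4 + 5 = 1$)
$\frac{50393}{J{\left(-49,a{\left(Z{\left(-3,\left(-2\right) 3 \right)} \right)} \right)}} = \frac{50393}{-11} = 50393 \left(- \frac{1}{11}\right) = - \frac{50393}{11}$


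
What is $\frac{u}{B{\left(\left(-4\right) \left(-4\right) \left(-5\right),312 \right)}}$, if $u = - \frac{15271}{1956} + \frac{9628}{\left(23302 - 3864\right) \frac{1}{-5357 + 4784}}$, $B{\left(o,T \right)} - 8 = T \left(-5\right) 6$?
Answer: $\frac{5543892281}{177784924128} \approx 0.031183$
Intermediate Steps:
$B{\left(o,T \right)} = 8 - 30 T$ ($B{\left(o,T \right)} = 8 + T \left(-5\right) 6 = 8 + - 5 T 6 = 8 - 30 T$)
$u = - \frac{5543892281}{19010364}$ ($u = \left(-15271\right) \frac{1}{1956} + \frac{9628}{19438 \frac{1}{-573}} = - \frac{15271}{1956} + \frac{9628}{19438 \left(- \frac{1}{573}\right)} = - \frac{15271}{1956} + \frac{9628}{- \frac{19438}{573}} = - \frac{15271}{1956} + 9628 \left(- \frac{573}{19438}\right) = - \frac{15271}{1956} - \frac{2758422}{9719} = - \frac{5543892281}{19010364} \approx -291.62$)
$\frac{u}{B{\left(\left(-4\right) \left(-4\right) \left(-5\right),312 \right)}} = - \frac{5543892281}{19010364 \left(8 - 9360\right)} = - \frac{5543892281}{19010364 \left(-9352\right)} = \left(- \frac{5543892281}{19010364}\right) \left(- \frac{1}{9352}\right) = \frac{5543892281}{177784924128}$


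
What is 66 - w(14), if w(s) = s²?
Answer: -130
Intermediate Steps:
66 - w(14) = 66 - 1*14² = 66 - 1*196 = 66 - 196 = -130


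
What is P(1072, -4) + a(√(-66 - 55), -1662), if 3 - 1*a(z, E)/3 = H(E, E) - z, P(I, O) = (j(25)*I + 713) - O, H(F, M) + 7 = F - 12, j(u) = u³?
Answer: 16755769 + 33*I ≈ 1.6756e+7 + 33.0*I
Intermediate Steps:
H(F, M) = -19 + F (H(F, M) = -7 + (F - 12) = -7 + (-12 + F) = -19 + F)
P(I, O) = 713 - O + 15625*I (P(I, O) = (25³*I + 713) - O = (15625*I + 713) - O = (713 + 15625*I) - O = 713 - O + 15625*I)
a(z, E) = 66 - 3*E + 3*z (a(z, E) = 9 - 3*((-19 + E) - z) = 9 - 3*(-19 + E - z) = 9 + (57 - 3*E + 3*z) = 66 - 3*E + 3*z)
P(1072, -4) + a(√(-66 - 55), -1662) = (713 - 1*(-4) + 15625*1072) + (66 - 3*(-1662) + 3*√(-66 - 55)) = (713 + 4 + 16750000) + (66 + 4986 + 3*√(-121)) = 16750717 + (66 + 4986 + 3*(11*I)) = 16750717 + (66 + 4986 + 33*I) = 16750717 + (5052 + 33*I) = 16755769 + 33*I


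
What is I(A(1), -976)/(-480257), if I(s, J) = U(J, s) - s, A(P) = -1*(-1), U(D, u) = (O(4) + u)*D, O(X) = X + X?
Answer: 8785/480257 ≈ 0.018292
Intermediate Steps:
O(X) = 2*X
U(D, u) = D*(8 + u) (U(D, u) = (2*4 + u)*D = (8 + u)*D = D*(8 + u))
A(P) = 1
I(s, J) = -s + J*(8 + s) (I(s, J) = J*(8 + s) - s = -s + J*(8 + s))
I(A(1), -976)/(-480257) = (-1*1 - 976*(8 + 1))/(-480257) = (-1 - 976*9)*(-1/480257) = (-1 - 8784)*(-1/480257) = -8785*(-1/480257) = 8785/480257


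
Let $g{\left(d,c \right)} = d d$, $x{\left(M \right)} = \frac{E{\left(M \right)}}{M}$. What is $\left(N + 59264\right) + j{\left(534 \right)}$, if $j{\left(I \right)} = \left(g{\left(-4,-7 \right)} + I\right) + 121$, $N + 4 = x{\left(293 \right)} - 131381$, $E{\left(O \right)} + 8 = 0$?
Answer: $- \frac{20934858}{293} \approx -71450.0$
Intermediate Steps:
$E{\left(O \right)} = -8$ ($E{\left(O \right)} = -8 + 0 = -8$)
$x{\left(M \right)} = - \frac{8}{M}$
$N = - \frac{38495813}{293}$ ($N = -4 - \left(131381 + \frac{8}{293}\right) = -4 - \frac{38494641}{293} = - \frac{38495813}{293} \approx -1.3139 \cdot 10^{5}$)
$g{\left(d,c \right)} = d^{2}$
$j{\left(I \right)} = 137 + I$ ($j{\left(I \right)} = \left(\left(-4\right)^{2} + I\right) + 121 = \left(16 + I\right) + 121 = 137 + I$)
$\left(N + 59264\right) + j{\left(534 \right)} = \left(- \frac{38495813}{293} + 59264\right) + \left(137 + 534\right) = - \frac{21131461}{293} + 671 = - \frac{20934858}{293}$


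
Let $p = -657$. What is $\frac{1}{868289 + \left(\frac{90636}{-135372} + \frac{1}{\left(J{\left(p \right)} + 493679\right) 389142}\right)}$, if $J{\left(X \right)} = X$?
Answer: $\frac{2164322652725844}{1879256102727571884625} \approx 1.1517 \cdot 10^{-6}$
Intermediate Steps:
$\frac{1}{868289 + \left(\frac{90636}{-135372} + \frac{1}{\left(J{\left(p \right)} + 493679\right) 389142}\right)} = \frac{1}{868289 + \left(\frac{90636}{-135372} + \frac{1}{\left(-657 + 493679\right) 389142}\right)} = \frac{1}{868289 + \left(90636 \left(- \frac{1}{135372}\right) + \frac{1}{493022} \cdot \frac{1}{389142}\right)} = \frac{1}{868289 + \left(- \frac{7553}{11281} + \frac{1}{493022} \cdot \frac{1}{389142}\right)} = \frac{1}{868289 + \left(- \frac{7553}{11281} + \frac{1}{191855567124}\right)} = \frac{1}{868289 - \frac{1449085098476291}{2164322652725844}} = \frac{1}{\frac{1879256102727571884625}{2164322652725844}} = \frac{2164322652725844}{1879256102727571884625}$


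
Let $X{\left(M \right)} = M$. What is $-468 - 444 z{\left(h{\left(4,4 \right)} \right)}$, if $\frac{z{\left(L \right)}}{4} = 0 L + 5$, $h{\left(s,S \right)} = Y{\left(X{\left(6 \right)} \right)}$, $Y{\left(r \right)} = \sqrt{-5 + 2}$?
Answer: $-9348$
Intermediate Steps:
$Y{\left(r \right)} = i \sqrt{3}$ ($Y{\left(r \right)} = \sqrt{-3} = i \sqrt{3}$)
$h{\left(s,S \right)} = i \sqrt{3}$
$z{\left(L \right)} = 20$ ($z{\left(L \right)} = 4 \left(0 L + 5\right) = 4 \left(0 + 5\right) = 4 \cdot 5 = 20$)
$-468 - 444 z{\left(h{\left(4,4 \right)} \right)} = -468 - 8880 = -9348$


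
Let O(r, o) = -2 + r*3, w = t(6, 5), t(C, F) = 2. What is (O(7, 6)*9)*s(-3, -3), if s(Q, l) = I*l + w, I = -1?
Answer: 855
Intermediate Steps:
w = 2
s(Q, l) = 2 - l (s(Q, l) = -l + 2 = 2 - l)
O(r, o) = -2 + 3*r
(O(7, 6)*9)*s(-3, -3) = ((-2 + 3*7)*9)*(2 - 1*(-3)) = ((-2 + 21)*9)*(2 + 3) = (19*9)*5 = 171*5 = 855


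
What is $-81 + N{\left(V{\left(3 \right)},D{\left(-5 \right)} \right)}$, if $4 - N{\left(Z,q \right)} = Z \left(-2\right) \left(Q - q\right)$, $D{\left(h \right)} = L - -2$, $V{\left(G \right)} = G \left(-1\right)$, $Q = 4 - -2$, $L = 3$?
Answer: $-83$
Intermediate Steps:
$Q = 6$ ($Q = 4 + 2 = 6$)
$V{\left(G \right)} = - G$
$D{\left(h \right)} = 5$ ($D{\left(h \right)} = 3 - -2 = 3 + 2 = 5$)
$N{\left(Z,q \right)} = 4 + 2 Z \left(6 - q\right)$ ($N{\left(Z,q \right)} = 4 - Z \left(-2\right) \left(6 - q\right) = 4 - - 2 Z \left(6 - q\right) = 4 + 2 Z \left(6 - q\right)$)
$-81 + N{\left(V{\left(3 \right)},D{\left(-5 \right)} \right)} = -81 + \left(4 + 12 \left(\left(-1\right) 3\right) - 2 \left(\left(-1\right) 3\right) 5\right) = -81 + \left(4 + 12 \left(-3\right) - \left(-6\right) 5\right) = -81 + \left(4 - 36 + 30\right) = -81 - 2 = -83$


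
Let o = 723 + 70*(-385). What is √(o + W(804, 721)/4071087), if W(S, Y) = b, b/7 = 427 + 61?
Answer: I*√48297745622115219/1357029 ≈ 161.95*I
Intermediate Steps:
b = 3416 (b = 7*(427 + 61) = 7*488 = 3416)
W(S, Y) = 3416
o = -26227 (o = 723 - 26950 = -26227)
√(o + W(804, 721)/4071087) = √(-26227 + 3416/4071087) = √(-106772395333/4071087) = I*√48297745622115219/1357029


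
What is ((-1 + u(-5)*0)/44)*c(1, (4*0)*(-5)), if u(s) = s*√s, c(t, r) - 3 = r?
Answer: -3/44 ≈ -0.068182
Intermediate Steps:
c(t, r) = 3 + r
u(s) = s^(3/2)
((-1 + u(-5)*0)/44)*c(1, (4*0)*(-5)) = ((-1 + (-5)^(3/2)*0)/44)*(3 + (4*0)*(-5)) = ((-1 - 5*I*√5*0)/44)*(3 + 0*(-5)) = ((-1 + 0)/44)*(3 + 0) = ((1/44)*(-1))*3 = -1/44*3 = -3/44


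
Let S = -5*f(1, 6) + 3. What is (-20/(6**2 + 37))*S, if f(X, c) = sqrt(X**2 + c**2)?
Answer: -60/73 + 100*sqrt(37)/73 ≈ 7.5106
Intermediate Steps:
S = 3 - 5*sqrt(37) (S = -5*sqrt(1**2 + 6**2) + 3 = -5*sqrt(1 + 36) + 3 = -5*sqrt(37) + 3 = 3 - 5*sqrt(37) ≈ -27.414)
(-20/(6**2 + 37))*S = (-20/(6**2 + 37))*(3 - 5*sqrt(37)) = (-20/(36 + 37))*(3 - 5*sqrt(37)) = (-20/73)*(3 - 5*sqrt(37)) = ((1/73)*(-20))*(3 - 5*sqrt(37)) = -20*(3 - 5*sqrt(37))/73 = -60/73 + 100*sqrt(37)/73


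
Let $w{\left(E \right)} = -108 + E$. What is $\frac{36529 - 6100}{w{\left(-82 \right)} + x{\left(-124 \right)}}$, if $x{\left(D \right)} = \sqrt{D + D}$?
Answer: $- \frac{963585}{6058} - \frac{10143 i \sqrt{62}}{6058} \approx -159.06 - 13.184 i$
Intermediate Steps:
$x{\left(D \right)} = \sqrt{2} \sqrt{D}$ ($x{\left(D \right)} = \sqrt{2 D} = \sqrt{2} \sqrt{D}$)
$\frac{36529 - 6100}{w{\left(-82 \right)} + x{\left(-124 \right)}} = \frac{36529 - 6100}{\left(-108 - 82\right) + \sqrt{2} \sqrt{-124}} = \frac{30429}{-190 + \sqrt{2} \cdot 2 i \sqrt{31}} = \frac{30429}{-190 + 2 i \sqrt{62}}$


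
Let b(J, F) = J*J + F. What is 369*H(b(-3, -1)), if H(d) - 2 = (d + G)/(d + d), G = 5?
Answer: 16605/16 ≈ 1037.8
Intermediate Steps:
b(J, F) = F + J**2 (b(J, F) = J**2 + F = F + J**2)
H(d) = 2 + (5 + d)/(2*d) (H(d) = 2 + (d + 5)/(d + d) = 2 + (5 + d)/((2*d)) = 2 + (5 + d)*(1/(2*d)) = 2 + (5 + d)/(2*d))
369*H(b(-3, -1)) = 369*(5*(1 + (-1 + (-3)**2))/(2*(-1 + (-3)**2))) = 369*(5*(1 + (-1 + 9))/(2*(-1 + 9))) = 369*((5/2)*(1 + 8)/8) = 369*((5/2)*(1/8)*9) = 369*(45/16) = 16605/16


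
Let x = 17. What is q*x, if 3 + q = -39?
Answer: -714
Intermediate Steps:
q = -42 (q = -3 - 39 = -42)
q*x = -42*17 = -714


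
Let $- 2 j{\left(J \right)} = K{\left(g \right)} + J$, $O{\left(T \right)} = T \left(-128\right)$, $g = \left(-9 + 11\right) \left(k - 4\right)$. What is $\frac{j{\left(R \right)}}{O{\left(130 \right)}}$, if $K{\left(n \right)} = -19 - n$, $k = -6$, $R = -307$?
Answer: $- \frac{153}{16640} \approx -0.0091947$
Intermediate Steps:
$g = -20$ ($g = \left(-9 + 11\right) \left(-6 - 4\right) = 2 \left(-10\right) = -20$)
$O{\left(T \right)} = - 128 T$
$j{\left(J \right)} = - \frac{1}{2} - \frac{J}{2}$ ($j{\left(J \right)} = - \frac{\left(-19 - -20\right) + J}{2} = - \frac{\left(-19 + 20\right) + J}{2} = - \frac{1 + J}{2} = - \frac{1}{2} - \frac{J}{2}$)
$\frac{j{\left(R \right)}}{O{\left(130 \right)}} = \frac{- \frac{1}{2} - - \frac{307}{2}}{\left(-128\right) 130} = \frac{- \frac{1}{2} + \frac{307}{2}}{-16640} = 153 \left(- \frac{1}{16640}\right) = - \frac{153}{16640}$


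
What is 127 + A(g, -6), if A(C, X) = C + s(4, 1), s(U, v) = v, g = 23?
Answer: 151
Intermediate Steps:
A(C, X) = 1 + C (A(C, X) = C + 1 = 1 + C)
127 + A(g, -6) = 127 + (1 + 23) = 127 + 24 = 151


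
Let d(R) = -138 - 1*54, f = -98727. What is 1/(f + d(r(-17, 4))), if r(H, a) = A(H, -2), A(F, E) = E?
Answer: -1/98919 ≈ -1.0109e-5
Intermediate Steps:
r(H, a) = -2
d(R) = -192 (d(R) = -138 - 54 = -192)
1/(f + d(r(-17, 4))) = 1/(-98727 - 192) = 1/(-98919) = -1/98919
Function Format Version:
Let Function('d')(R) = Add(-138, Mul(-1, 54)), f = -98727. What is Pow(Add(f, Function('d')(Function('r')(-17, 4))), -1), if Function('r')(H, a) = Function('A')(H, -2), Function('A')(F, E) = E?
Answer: Rational(-1, 98919) ≈ -1.0109e-5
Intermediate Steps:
Function('r')(H, a) = -2
Function('d')(R) = -192 (Function('d')(R) = Add(-138, -54) = -192)
Pow(Add(f, Function('d')(Function('r')(-17, 4))), -1) = Pow(Add(-98727, -192), -1) = Pow(-98919, -1) = Rational(-1, 98919)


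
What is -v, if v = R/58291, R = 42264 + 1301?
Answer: -43565/58291 ≈ -0.74737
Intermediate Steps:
R = 43565
v = 43565/58291 ≈ 0.74737
-v = -1*43565/58291 = -43565/58291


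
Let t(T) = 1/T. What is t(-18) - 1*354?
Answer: -6373/18 ≈ -354.06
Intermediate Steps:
t(-18) - 1*354 = 1/(-18) - 1*354 = -1/18 - 354 = -6373/18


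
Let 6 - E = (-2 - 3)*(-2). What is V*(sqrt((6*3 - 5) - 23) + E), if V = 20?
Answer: -80 + 20*I*sqrt(10) ≈ -80.0 + 63.246*I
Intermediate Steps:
E = -4 (E = 6 - (-2 - 3)*(-2) = 6 - (-5)*(-2) = 6 - 1*10 = 6 - 10 = -4)
V*(sqrt((6*3 - 5) - 23) + E) = 20*(sqrt((6*3 - 5) - 23) - 4) = 20*(sqrt((18 - 5) - 23) - 4) = 20*(sqrt(13 - 23) - 4) = 20*(sqrt(-10) - 4) = 20*(I*sqrt(10) - 4) = 20*(-4 + I*sqrt(10)) = -80 + 20*I*sqrt(10)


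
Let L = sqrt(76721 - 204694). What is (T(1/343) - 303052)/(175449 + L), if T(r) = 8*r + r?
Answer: -18237366850323/10558390493882 + 103946827*I*sqrt(127973)/10558390493882 ≈ -1.7273 + 0.0035219*I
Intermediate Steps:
L = I*sqrt(127973) (L = sqrt(-127973) = I*sqrt(127973) ≈ 357.73*I)
T(r) = 9*r
(T(1/343) - 303052)/(175449 + L) = (9/343 - 303052)/(175449 + I*sqrt(127973)) = -103946827/(343*(175449 + I*sqrt(127973)))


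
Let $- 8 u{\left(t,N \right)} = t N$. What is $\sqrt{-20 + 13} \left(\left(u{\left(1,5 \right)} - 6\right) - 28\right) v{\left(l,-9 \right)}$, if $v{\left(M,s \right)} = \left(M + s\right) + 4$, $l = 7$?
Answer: $- \frac{277 i \sqrt{7}}{4} \approx - 183.22 i$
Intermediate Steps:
$v{\left(M,s \right)} = 4 + M + s$
$u{\left(t,N \right)} = - \frac{N t}{8}$ ($u{\left(t,N \right)} = - \frac{t N}{8} = - \frac{N t}{8}$)
$\sqrt{-20 + 13} \left(\left(u{\left(1,5 \right)} - 6\right) - 28\right) v{\left(l,-9 \right)} = \sqrt{-20 + 13} \left(\left(\left(- \frac{1}{8}\right) 5 \cdot 1 - 6\right) - 28\right) \left(4 + 7 - 9\right) = \sqrt{-7} \left(\left(- \frac{5}{8} - 6\right) - 28\right) 2 = i \sqrt{7} \left(- \frac{53}{8} - 28\right) 2 = i \sqrt{7} \left(- \frac{277}{8}\right) 2 = - \frac{277 i \sqrt{7}}{8} \cdot 2 = - \frac{277 i \sqrt{7}}{4}$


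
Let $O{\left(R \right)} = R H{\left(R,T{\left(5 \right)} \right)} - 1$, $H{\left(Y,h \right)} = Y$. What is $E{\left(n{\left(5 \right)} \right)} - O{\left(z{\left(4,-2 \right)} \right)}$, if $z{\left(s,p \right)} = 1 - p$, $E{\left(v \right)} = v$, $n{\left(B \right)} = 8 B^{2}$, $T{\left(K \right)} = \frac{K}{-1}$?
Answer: $192$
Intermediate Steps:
$T{\left(K \right)} = - K$ ($T{\left(K \right)} = K \left(-1\right) = - K$)
$O{\left(R \right)} = -1 + R^{2}$ ($O{\left(R \right)} = R R - 1 = R^{2} - 1 = -1 + R^{2}$)
$E{\left(n{\left(5 \right)} \right)} - O{\left(z{\left(4,-2 \right)} \right)} = 8 \cdot 5^{2} - \left(-1 + \left(1 - -2\right)^{2}\right) = 8 \cdot 25 - \left(-1 + \left(1 + 2\right)^{2}\right) = 200 - \left(-1 + 3^{2}\right) = 200 - \left(-1 + 9\right) = 200 - 8 = 192$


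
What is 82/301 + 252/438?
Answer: 18628/21973 ≈ 0.84777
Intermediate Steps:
82/301 + 252/438 = 82*(1/301) + 252*(1/438) = 82/301 + 42/73 = 18628/21973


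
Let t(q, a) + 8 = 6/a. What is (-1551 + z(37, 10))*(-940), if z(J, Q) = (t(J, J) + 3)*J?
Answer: 1626200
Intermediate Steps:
t(q, a) = -8 + 6/a
z(J, Q) = J*(-5 + 6/J) (z(J, Q) = ((-8 + 6/J) + 3)*J = (-5 + 6/J)*J = J*(-5 + 6/J))
(-1551 + z(37, 10))*(-940) = (-1551 + (6 - 5*37))*(-940) = (-1551 + (6 - 185))*(-940) = (-1551 - 179)*(-940) = -1730*(-940) = 1626200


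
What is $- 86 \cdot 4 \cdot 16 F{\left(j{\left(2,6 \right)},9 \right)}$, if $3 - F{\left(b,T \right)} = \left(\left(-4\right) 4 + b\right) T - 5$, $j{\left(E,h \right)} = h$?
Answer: $-539392$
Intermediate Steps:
$F{\left(b,T \right)} = 8 - T \left(-16 + b\right)$ ($F{\left(b,T \right)} = 3 - \left(\left(\left(-4\right) 4 + b\right) T - 5\right) = 3 - \left(\left(-16 + b\right) T - 5\right) = 3 - \left(T \left(-16 + b\right) - 5\right) = 3 - \left(-5 + T \left(-16 + b\right)\right) = 8 - T \left(-16 + b\right)$)
$- 86 \cdot 4 \cdot 16 F{\left(j{\left(2,6 \right)},9 \right)} = - 86 \cdot 4 \cdot 16 \left(8 + 16 \cdot 9 - 9 \cdot 6\right) = \left(-86\right) 64 \left(8 + 144 - 54\right) = \left(-5504\right) 98 = -539392$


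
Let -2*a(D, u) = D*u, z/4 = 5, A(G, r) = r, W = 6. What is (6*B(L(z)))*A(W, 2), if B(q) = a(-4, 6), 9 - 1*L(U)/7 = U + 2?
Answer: 144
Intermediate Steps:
z = 20 (z = 4*5 = 20)
L(U) = 49 - 7*U (L(U) = 63 - 7*(U + 2) = 63 - 7*(2 + U) = 63 + (-14 - 7*U) = 49 - 7*U)
a(D, u) = -D*u/2
B(q) = 12 (B(q) = -½*(-4)*6 = 12)
(6*B(L(z)))*A(W, 2) = (6*12)*2 = 72*2 = 144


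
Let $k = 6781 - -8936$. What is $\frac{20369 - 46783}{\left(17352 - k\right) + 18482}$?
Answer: $- \frac{26414}{20117} \approx -1.313$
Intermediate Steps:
$k = 15717$ ($k = 6781 + 8936 = 15717$)
$\frac{20369 - 46783}{\left(17352 - k\right) + 18482} = \frac{20369 - 46783}{\left(17352 - 15717\right) + 18482} = - \frac{26414}{\left(17352 - 15717\right) + 18482} = - \frac{26414}{1635 + 18482} = - \frac{26414}{20117}$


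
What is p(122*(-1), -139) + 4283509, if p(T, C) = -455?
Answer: 4283054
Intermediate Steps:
p(122*(-1), -139) + 4283509 = -455 + 4283509 = 4283054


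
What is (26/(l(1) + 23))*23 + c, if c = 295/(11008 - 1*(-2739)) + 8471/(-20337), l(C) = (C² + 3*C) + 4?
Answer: 2775601760/146894151 ≈ 18.895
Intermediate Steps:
l(C) = 4 + C² + 3*C
c = -1872058/4738521 (c = 295/(11008 + 2739) + 8471*(-1/20337) = 295/13747 - 8471/20337 = 295*(1/13747) - 8471/20337 = 5/233 - 8471/20337 = -1872058/4738521 ≈ -0.39507)
(26/(l(1) + 23))*23 + c = (26/((4 + 1² + 3*1) + 23))*23 - 1872058/4738521 = (26/((4 + 1 + 3) + 23))*23 - 1872058/4738521 = (26/(8 + 23))*23 - 1872058/4738521 = (26/31)*23 - 1872058/4738521 = 598/31 - 1872058/4738521 = 2775601760/146894151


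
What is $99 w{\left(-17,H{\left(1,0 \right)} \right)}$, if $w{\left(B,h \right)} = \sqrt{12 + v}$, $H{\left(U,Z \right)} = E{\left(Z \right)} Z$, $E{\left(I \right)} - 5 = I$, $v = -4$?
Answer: $198 \sqrt{2} \approx 280.01$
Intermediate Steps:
$E{\left(I \right)} = 5 + I$
$H{\left(U,Z \right)} = Z \left(5 + Z\right)$ ($H{\left(U,Z \right)} = \left(5 + Z\right) Z = Z \left(5 + Z\right)$)
$w{\left(B,h \right)} = 2 \sqrt{2}$ ($w{\left(B,h \right)} = \sqrt{12 - 4} = \sqrt{8} = 2 \sqrt{2}$)
$99 w{\left(-17,H{\left(1,0 \right)} \right)} = 99 \cdot 2 \sqrt{2} = 198 \sqrt{2}$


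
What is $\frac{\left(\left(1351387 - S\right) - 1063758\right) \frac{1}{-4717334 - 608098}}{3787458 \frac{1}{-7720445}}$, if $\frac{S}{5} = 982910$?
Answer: $- \frac{410596426435}{231837356688} \approx -1.7711$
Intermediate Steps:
$S = 4914550$ ($S = 5 \cdot 982910 = 4914550$)
$\frac{\left(\left(1351387 - S\right) - 1063758\right) \frac{1}{-4717334 - 608098}}{3787458 \frac{1}{-7720445}} = \frac{\left(\left(1351387 - 4914550\right) - 1063758\right) \frac{1}{-4717334 - 608098}}{3787458 \frac{1}{-7720445}} = \frac{\left(\left(1351387 - 4914550\right) - 1063758\right) \frac{1}{-5325432}}{3787458 \left(- \frac{1}{7720445}\right)} = \frac{\left(-3563163 - 1063758\right) \left(- \frac{1}{5325432}\right)}{- \frac{3787458}{7720445}} = \left(-4626921\right) \left(- \frac{1}{5325432}\right) \left(- \frac{7720445}{3787458}\right) = \frac{1542307}{1775144} \left(- \frac{7720445}{3787458}\right) = - \frac{410596426435}{231837356688}$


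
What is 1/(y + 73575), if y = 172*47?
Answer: 1/81659 ≈ 1.2246e-5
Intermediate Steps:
y = 8084
1/(y + 73575) = 1/(8084 + 73575) = 1/81659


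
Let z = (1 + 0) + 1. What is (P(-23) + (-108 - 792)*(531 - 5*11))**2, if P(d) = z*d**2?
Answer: 182621184964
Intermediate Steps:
z = 2 (z = 1 + 1 = 2)
P(d) = 2*d**2
(P(-23) + (-108 - 792)*(531 - 5*11))**2 = (2*(-23)**2 + (-108 - 792)*(531 - 5*11))**2 = (2*529 - 900*(531 - 55))**2 = (1058 - 900*476)**2 = (1058 - 428400)**2 = (-427342)**2 = 182621184964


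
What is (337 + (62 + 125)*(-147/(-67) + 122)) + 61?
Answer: 1582693/67 ≈ 23622.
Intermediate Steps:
(337 + (62 + 125)*(-147/(-67) + 122)) + 61 = (337 + 187*(-147*(-1/67) + 122)) + 61 = (337 + 187*(147/67 + 122)) + 61 = (337 + 187*(8321/67)) + 61 = (337 + 1556027/67) + 61 = 1578606/67 + 61 = 1582693/67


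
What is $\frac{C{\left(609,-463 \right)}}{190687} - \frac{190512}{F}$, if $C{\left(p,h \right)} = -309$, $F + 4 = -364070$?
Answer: $\frac{6035943813}{11570696473} \approx 0.52166$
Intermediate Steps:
$F = -364074$ ($F = -4 - 364070 = -364074$)
$\frac{C{\left(609,-463 \right)}}{190687} - \frac{190512}{F} = - \frac{309}{190687} - \frac{190512}{-364074} = \left(-309\right) \frac{1}{190687} - - \frac{31752}{60679} = - \frac{309}{190687} + \frac{31752}{60679} = \frac{6035943813}{11570696473}$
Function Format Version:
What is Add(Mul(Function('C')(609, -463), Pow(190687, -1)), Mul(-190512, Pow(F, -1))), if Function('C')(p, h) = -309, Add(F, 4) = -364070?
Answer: Rational(6035943813, 11570696473) ≈ 0.52166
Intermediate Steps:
F = -364074 (F = Add(-4, -364070) = -364074)
Add(Mul(Function('C')(609, -463), Pow(190687, -1)), Mul(-190512, Pow(F, -1))) = Add(Mul(-309, Pow(190687, -1)), Mul(-190512, Pow(-364074, -1))) = Add(Mul(-309, Rational(1, 190687)), Mul(-190512, Rational(-1, 364074))) = Add(Rational(-309, 190687), Rational(31752, 60679)) = Rational(6035943813, 11570696473)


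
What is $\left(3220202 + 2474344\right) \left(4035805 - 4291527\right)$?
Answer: $-1456220692212$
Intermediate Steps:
$\left(3220202 + 2474344\right) \left(4035805 - 4291527\right) = 5694546 \left(-255722\right) = -1456220692212$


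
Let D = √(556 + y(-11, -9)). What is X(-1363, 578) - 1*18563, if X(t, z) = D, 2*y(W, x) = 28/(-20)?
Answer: -18563 + 3*√6170/10 ≈ -18539.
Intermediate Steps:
y(W, x) = -7/10 (y(W, x) = (28/(-20))/2 = (28*(-1/20))/2 = (½)*(-7/5) = -7/10)
D = 3*√6170/10 (D = √(556 - 7/10) = √(5553/10) = 3*√6170/10 ≈ 23.565)
X(t, z) = 3*√6170/10
X(-1363, 578) - 1*18563 = 3*√6170/10 - 1*18563 = 3*√6170/10 - 18563 = -18563 + 3*√6170/10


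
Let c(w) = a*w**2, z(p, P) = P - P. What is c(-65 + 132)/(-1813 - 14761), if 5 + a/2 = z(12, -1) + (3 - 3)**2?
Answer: 22445/8287 ≈ 2.7085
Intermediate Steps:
z(p, P) = 0
a = -10 (a = -10 + 2*(0 + (3 - 3)**2) = -10 + 2*(0 + 0**2) = -10 + 2*(0 + 0) = -10 + 2*0 = -10 + 0 = -10)
c(w) = -10*w**2
c(-65 + 132)/(-1813 - 14761) = (-10*(-65 + 132)**2)/(-1813 - 14761) = -10*67**2/(-16574) = -10*4489*(-1/16574) = -44890*(-1/16574) = 22445/8287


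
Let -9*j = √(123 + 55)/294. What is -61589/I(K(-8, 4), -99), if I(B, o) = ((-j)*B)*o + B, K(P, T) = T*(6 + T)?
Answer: -1330876701/648980 - 99589413*√178/1297960 ≈ -3074.4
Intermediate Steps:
j = -√178/2646 (j = -√(123 + 55)/(9*294) = -√178/(9*294) = -√178/2646 ≈ -0.0050422)
I(B, o) = B + B*o*√178/2646 (I(B, o) = ((-(-1)*√178/2646)*B)*o + B = ((√178/2646)*B)*o + B = (B*√178/2646)*o + B = B*o*√178/2646 + B = B + B*o*√178/2646)
-61589/I(K(-8, 4), -99) = -61589/((4*(6 + 4))*(2646 - 99*√178)/2646) = -61589/((4*10)*(2646 - 99*√178)/2646) = -61589/((1/2646)*40*(2646 - 99*√178)) = -61589/(40 - 220*√178/147)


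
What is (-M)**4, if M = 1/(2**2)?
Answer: 1/256 ≈ 0.0039063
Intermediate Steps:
M = 1/4 ≈ 0.25000
(-M)**4 = (-1*1/4)**4 = (-1/4)**4 = 1/256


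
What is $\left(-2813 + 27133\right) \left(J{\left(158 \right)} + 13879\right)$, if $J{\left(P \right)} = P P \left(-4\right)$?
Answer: $-2090960640$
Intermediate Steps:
$J{\left(P \right)} = - 4 P^{2}$ ($J{\left(P \right)} = P^{2} \left(-4\right) = - 4 P^{2}$)
$\left(-2813 + 27133\right) \left(J{\left(158 \right)} + 13879\right) = \left(-2813 + 27133\right) \left(- 4 \cdot 158^{2} + 13879\right) = 24320 \left(\left(-4\right) 24964 + 13879\right) = 24320 \left(-99856 + 13879\right) = 24320 \left(-85977\right) = -2090960640$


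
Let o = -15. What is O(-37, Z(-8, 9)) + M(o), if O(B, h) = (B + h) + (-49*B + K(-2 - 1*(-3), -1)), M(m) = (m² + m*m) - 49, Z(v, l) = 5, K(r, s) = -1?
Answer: 2181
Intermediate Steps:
M(m) = -49 + 2*m² (M(m) = (m² + m²) - 49 = 2*m² - 49 = -49 + 2*m²)
O(B, h) = -1 + h - 48*B (O(B, h) = (B + h) + (-49*B - 1) = (B + h) + (-1 - 49*B) = -1 + h - 48*B)
O(-37, Z(-8, 9)) + M(o) = (-1 + 5 - 48*(-37)) + (-49 + 2*(-15)²) = (-1 + 5 + 1776) + (-49 + 2*225) = 1780 + (-49 + 450) = 1780 + 401 = 2181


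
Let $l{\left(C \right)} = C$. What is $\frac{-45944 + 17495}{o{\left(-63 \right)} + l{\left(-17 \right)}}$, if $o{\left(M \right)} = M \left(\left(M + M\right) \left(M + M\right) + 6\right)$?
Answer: $\frac{28449}{1000583} \approx 0.028432$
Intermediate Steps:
$o{\left(M \right)} = M \left(6 + 4 M^{2}\right)$ ($o{\left(M \right)} = M \left(2 M 2 M + 6\right) = M \left(4 M^{2} + 6\right) = M \left(6 + 4 M^{2}\right)$)
$\frac{-45944 + 17495}{o{\left(-63 \right)} + l{\left(-17 \right)}} = \frac{-45944 + 17495}{\left(4 \left(-63\right)^{3} + 6 \left(-63\right)\right) - 17} = - \frac{28449}{\left(4 \left(-250047\right) - 378\right) - 17} = - \frac{28449}{\left(-1000188 - 378\right) - 17} = - \frac{28449}{-1000566 - 17} = - \frac{28449}{-1000583} = \left(-28449\right) \left(- \frac{1}{1000583}\right) = \frac{28449}{1000583}$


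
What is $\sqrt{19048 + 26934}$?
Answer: $\sqrt{45982} \approx 214.43$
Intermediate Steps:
$\sqrt{19048 + 26934} = \sqrt{45982}$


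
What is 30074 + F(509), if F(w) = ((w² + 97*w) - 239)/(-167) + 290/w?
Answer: 2399547217/85003 ≈ 28229.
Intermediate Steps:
F(w) = 239/167 + 290/w - 97*w/167 - w²/167 (F(w) = (-239 + w² + 97*w)*(-1/167) + 290/w = (239/167 - 97*w/167 - w²/167) + 290/w = 239/167 + 290/w - 97*w/167 - w²/167)
30074 + F(509) = 30074 + (1/167)*(48430 - 1*509*(-239 + 509² + 97*509))/509 = 30074 + (1/167)*(1/509)*(48430 - 1*509*(-239 + 259081 + 49373)) = 30074 + (1/167)*(1/509)*(48430 - 1*509*308215) = 30074 + (1/167)*(1/509)*(48430 - 156881435) = 30074 + (1/167)*(1/509)*(-156833005) = 30074 - 156833005/85003 = 2399547217/85003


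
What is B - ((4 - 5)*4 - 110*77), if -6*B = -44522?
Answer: 47683/3 ≈ 15894.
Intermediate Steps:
B = 22261/3 (B = -⅙*(-44522) = 22261/3 ≈ 7420.3)
B - ((4 - 5)*4 - 110*77) = 22261/3 - ((4 - 5)*4 - 110*77) = 22261/3 - (-1*4 - 8470) = 22261/3 - (-4 - 8470) = 22261/3 - 1*(-8474) = 22261/3 + 8474 = 47683/3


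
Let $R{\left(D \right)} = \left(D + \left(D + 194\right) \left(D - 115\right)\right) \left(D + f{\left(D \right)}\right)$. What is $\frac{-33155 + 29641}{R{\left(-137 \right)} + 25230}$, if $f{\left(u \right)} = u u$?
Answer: $\frac{1757}{135078701} \approx 1.3007 \cdot 10^{-5}$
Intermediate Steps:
$f{\left(u \right)} = u^{2}$
$R{\left(D \right)} = \left(D + D^{2}\right) \left(D + \left(-115 + D\right) \left(194 + D\right)\right)$ ($R{\left(D \right)} = \left(D + \left(D + 194\right) \left(D - 115\right)\right) \left(D + D^{2}\right) = \left(D + \left(194 + D\right) \left(-115 + D\right)\right) \left(D + D^{2}\right) = \left(D + \left(-115 + D\right) \left(194 + D\right)\right) \left(D + D^{2}\right) = \left(D + D^{2}\right) \left(D + \left(-115 + D\right) \left(194 + D\right)\right)$)
$\frac{-33155 + 29641}{R{\left(-137 \right)} + 25230} = \frac{-33155 + 29641}{- 137 \left(-22310 + \left(-137\right)^{3} - -3045510 + 81 \left(-137\right)^{2}\right) + 25230} = - \frac{3514}{- 137 \left(-22310 - 2571353 + 3045510 + 81 \cdot 18769\right) + 25230} = - \frac{3514}{- 137 \left(-22310 - 2571353 + 3045510 + 1520289\right) + 25230} = - \frac{3514}{\left(-137\right) 1972136 + 25230} = - \frac{3514}{-270182632 + 25230} = - \frac{3514}{-270157402} = \left(-3514\right) \left(- \frac{1}{270157402}\right) = \frac{1757}{135078701}$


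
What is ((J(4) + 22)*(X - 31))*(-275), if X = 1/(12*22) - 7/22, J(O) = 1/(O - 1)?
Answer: 13847225/72 ≈ 1.9232e+5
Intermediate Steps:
J(O) = 1/(-1 + O)
X = -83/264 (X = (1/12)*(1/22) - 7*1/22 = 1/264 - 7/22 = -83/264 ≈ -0.31439)
((J(4) + 22)*(X - 31))*(-275) = ((1/(-1 + 4) + 22)*(-83/264 - 31))*(-275) = ((1/3 + 22)*(-8267/264))*(-275) = ((67/3)*(-8267/264))*(-275) = -553889/792*(-275) = 13847225/72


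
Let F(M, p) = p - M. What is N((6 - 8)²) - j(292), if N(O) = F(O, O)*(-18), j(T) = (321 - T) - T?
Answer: 263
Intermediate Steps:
j(T) = 321 - 2*T
N(O) = 0 (N(O) = (O - O)*(-18) = 0*(-18) = 0)
N((6 - 8)²) - j(292) = 0 - (321 - 2*292) = 0 - (321 - 584) = 0 - 1*(-263) = 0 + 263 = 263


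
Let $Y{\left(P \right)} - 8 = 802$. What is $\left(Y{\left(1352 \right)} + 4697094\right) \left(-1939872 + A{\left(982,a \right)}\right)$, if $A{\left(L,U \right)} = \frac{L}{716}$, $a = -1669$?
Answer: $- \frac{1631285351328120}{179} \approx -9.1133 \cdot 10^{12}$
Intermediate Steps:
$Y{\left(P \right)} = 810$ ($Y{\left(P \right)} = 8 + 802 = 810$)
$A{\left(L,U \right)} = \frac{L}{716}$ ($A{\left(L,U \right)} = L \frac{1}{716} = \frac{L}{716}$)
$\left(Y{\left(1352 \right)} + 4697094\right) \left(-1939872 + A{\left(982,a \right)}\right) = \left(810 + 4697094\right) \left(-1939872 + \frac{1}{716} \cdot 982\right) = 4697904 \left(-1939872 + \frac{491}{358}\right) = 4697904 \left(- \frac{694473685}{358}\right) = - \frac{1631285351328120}{179}$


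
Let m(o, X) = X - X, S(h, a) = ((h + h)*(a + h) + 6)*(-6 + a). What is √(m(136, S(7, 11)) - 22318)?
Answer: I*√22318 ≈ 149.39*I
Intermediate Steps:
S(h, a) = (-6 + a)*(6 + 2*h*(a + h)) (S(h, a) = ((2*h)*(a + h) + 6)*(-6 + a) = (2*h*(a + h) + 6)*(-6 + a) = (6 + 2*h*(a + h))*(-6 + a) = (-6 + a)*(6 + 2*h*(a + h)))
m(o, X) = 0
√(m(136, S(7, 11)) - 22318) = √(0 - 22318) = √(-22318) = I*√22318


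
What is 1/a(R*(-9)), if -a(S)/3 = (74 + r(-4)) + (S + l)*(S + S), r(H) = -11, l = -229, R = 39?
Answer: -1/1221669 ≈ -8.1855e-7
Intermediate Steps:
a(S) = -189 - 6*S*(-229 + S) (a(S) = -3*((74 - 11) + (S - 229)*(S + S)) = -3*(63 + (-229 + S)*(2*S)) = -3*(63 + 2*S*(-229 + S)) = -189 - 6*S*(-229 + S))
1/a(R*(-9)) = 1/(-189 - 6*(39*(-9))² + 1374*(39*(-9))) = 1/(-189 - 6*(-351)² + 1374*(-351)) = 1/(-189 - 6*123201 - 482274) = 1/(-189 - 739206 - 482274) = 1/(-1221669) = -1/1221669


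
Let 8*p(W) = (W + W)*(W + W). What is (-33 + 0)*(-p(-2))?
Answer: 66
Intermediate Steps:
p(W) = W**2/2 (p(W) = ((W + W)*(W + W))/8 = ((2*W)*(2*W))/8 = (4*W**2)/8 = W**2/2)
(-33 + 0)*(-p(-2)) = (-33 + 0)*(-(-2)**2/2) = -(-33)*(1/2)*4 = -(-33)*2 = -33*(-2) = 66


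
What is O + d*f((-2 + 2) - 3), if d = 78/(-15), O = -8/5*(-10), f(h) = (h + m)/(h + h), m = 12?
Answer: 119/5 ≈ 23.800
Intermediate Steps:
f(h) = (12 + h)/(2*h) (f(h) = (h + 12)/(h + h) = (12 + h)/((2*h)) = (12 + h)*(1/(2*h)) = (12 + h)/(2*h))
O = 16 (O = -8*1/5*(-10) = -8/5*(-10) = 16)
d = -26/5 (d = 78*(-1/15) = -26/5 ≈ -5.2000)
O + d*f((-2 + 2) - 3) = 16 - 13*(12 + ((-2 + 2) - 3))/(5*((-2 + 2) - 3)) = 16 - 13*(12 + (0 - 3))/(5*(0 - 3)) = 16 - 13*(12 - 3)/(5*(-3)) = 16 - 13*(-1)*9/(5*3) = 16 - 26/5*(-3/2) = 16 + 39/5 = 119/5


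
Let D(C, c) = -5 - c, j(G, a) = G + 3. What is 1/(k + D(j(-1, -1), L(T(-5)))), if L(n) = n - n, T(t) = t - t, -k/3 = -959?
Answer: 1/2872 ≈ 0.00034819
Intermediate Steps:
k = 2877 (k = -3*(-959) = 2877)
j(G, a) = 3 + G
T(t) = 0
L(n) = 0
1/(k + D(j(-1, -1), L(T(-5)))) = 1/(2877 + (-5 - 1*0)) = 1/(2877 + (-5 + 0)) = 1/(2877 - 5) = 1/2872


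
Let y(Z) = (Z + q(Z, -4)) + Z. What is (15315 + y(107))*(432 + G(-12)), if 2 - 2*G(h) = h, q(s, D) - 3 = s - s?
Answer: 6818548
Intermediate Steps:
q(s, D) = 3 (q(s, D) = 3 + (s - s) = 3 + 0 = 3)
G(h) = 1 - h/2
y(Z) = 3 + 2*Z (y(Z) = (Z + 3) + Z = (3 + Z) + Z = 3 + 2*Z)
(15315 + y(107))*(432 + G(-12)) = (15315 + (3 + 2*107))*(432 + (1 - ½*(-12))) = (15315 + (3 + 214))*(432 + (1 + 6)) = (15315 + 217)*(432 + 7) = 15532*439 = 6818548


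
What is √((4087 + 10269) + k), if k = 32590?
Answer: √46946 ≈ 216.67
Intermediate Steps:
√((4087 + 10269) + k) = √((4087 + 10269) + 32590) = √(14356 + 32590) = √46946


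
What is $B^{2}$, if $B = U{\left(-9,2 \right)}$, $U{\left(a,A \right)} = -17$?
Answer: $289$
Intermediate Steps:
$B = -17$
$B^{2} = \left(-17\right)^{2} = 289$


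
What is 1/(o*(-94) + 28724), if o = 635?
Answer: -1/30966 ≈ -3.2293e-5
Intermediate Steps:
1/(o*(-94) + 28724) = 1/(635*(-94) + 28724) = 1/(-59690 + 28724) = 1/(-30966) = -1/30966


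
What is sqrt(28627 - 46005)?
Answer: I*sqrt(17378) ≈ 131.83*I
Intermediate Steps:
sqrt(28627 - 46005) = sqrt(-17378) = I*sqrt(17378)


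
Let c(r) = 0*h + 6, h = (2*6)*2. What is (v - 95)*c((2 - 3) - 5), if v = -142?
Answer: -1422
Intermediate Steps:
h = 24 (h = 12*2 = 24)
c(r) = 6 (c(r) = 0*24 + 6 = 0 + 6 = 6)
(v - 95)*c((2 - 3) - 5) = (-142 - 95)*6 = -237*6 = -1422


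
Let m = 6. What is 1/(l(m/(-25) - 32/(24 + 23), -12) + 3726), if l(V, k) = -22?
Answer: 1/3704 ≈ 0.00026998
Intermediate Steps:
1/(l(m/(-25) - 32/(24 + 23), -12) + 3726) = 1/(-22 + 3726) = 1/3704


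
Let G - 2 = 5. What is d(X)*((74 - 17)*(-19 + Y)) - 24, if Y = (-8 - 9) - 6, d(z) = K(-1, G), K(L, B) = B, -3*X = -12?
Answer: -16782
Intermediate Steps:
G = 7 (G = 2 + 5 = 7)
X = 4 (X = -⅓*(-12) = 4)
d(z) = 7
Y = -23 (Y = -17 - 6 = -23)
d(X)*((74 - 17)*(-19 + Y)) - 24 = 7*((74 - 17)*(-19 - 23)) - 24 = 7*(57*(-42)) - 24 = 7*(-2394) - 24 = -16758 - 24 = -16782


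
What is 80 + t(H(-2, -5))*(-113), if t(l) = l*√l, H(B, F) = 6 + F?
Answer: -33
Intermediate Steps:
t(l) = l^(3/2)
80 + t(H(-2, -5))*(-113) = 80 + (6 - 5)^(3/2)*(-113) = 80 + 1^(3/2)*(-113) = 80 + 1*(-113) = 80 - 113 = -33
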